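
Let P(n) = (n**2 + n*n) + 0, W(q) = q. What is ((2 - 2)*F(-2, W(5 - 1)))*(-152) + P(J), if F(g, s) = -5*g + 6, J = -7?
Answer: 98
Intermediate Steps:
F(g, s) = 6 - 5*g
P(n) = 2*n**2 (P(n) = (n**2 + n**2) + 0 = 2*n**2 + 0 = 2*n**2)
((2 - 2)*F(-2, W(5 - 1)))*(-152) + P(J) = ((2 - 2)*(6 - 5*(-2)))*(-152) + 2*(-7)**2 = (0*(6 + 10))*(-152) + 2*49 = (0*16)*(-152) + 98 = 0*(-152) + 98 = 0 + 98 = 98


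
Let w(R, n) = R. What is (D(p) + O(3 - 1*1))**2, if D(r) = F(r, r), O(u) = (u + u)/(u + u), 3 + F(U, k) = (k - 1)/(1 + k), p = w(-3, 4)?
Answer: 0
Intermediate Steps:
p = -3
F(U, k) = -3 + (-1 + k)/(1 + k) (F(U, k) = -3 + (k - 1)/(1 + k) = -3 + (-1 + k)/(1 + k))
O(u) = 1 (O(u) = (2*u)/((2*u)) = (2*u)*(1/(2*u)) = 1)
D(r) = 2*(-2 - r)/(1 + r)
(D(p) + O(3 - 1*1))**2 = (2*(-2 - 1*(-3))/(1 - 3) + 1)**2 = (2*(-2 + 3)/(-2) + 1)**2 = (2*(-1/2)*1 + 1)**2 = (-1 + 1)**2 = 0**2 = 0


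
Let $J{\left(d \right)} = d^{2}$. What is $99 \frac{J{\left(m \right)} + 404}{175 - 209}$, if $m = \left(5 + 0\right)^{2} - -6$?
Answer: $- \frac{135135}{34} \approx -3974.6$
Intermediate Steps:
$m = 31$ ($m = 5^{2} + 6 = 25 + 6 = 31$)
$99 \frac{J{\left(m \right)} + 404}{175 - 209} = 99 \frac{31^{2} + 404}{175 - 209} = 99 \frac{961 + 404}{-34} = 99 \cdot 1365 \left(- \frac{1}{34}\right) = 99 \left(- \frac{1365}{34}\right) = - \frac{135135}{34}$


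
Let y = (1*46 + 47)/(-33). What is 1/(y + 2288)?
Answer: 11/25137 ≈ 0.00043760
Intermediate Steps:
y = -31/11 (y = (46 + 47)*(-1/33) = 93*(-1/33) = -31/11 ≈ -2.8182)
1/(y + 2288) = 1/(-31/11 + 2288) = 1/(25137/11) = 11/25137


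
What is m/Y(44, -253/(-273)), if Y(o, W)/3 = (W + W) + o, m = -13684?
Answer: -56602/569 ≈ -99.476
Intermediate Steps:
Y(o, W) = 3*o + 6*W (Y(o, W) = 3*((W + W) + o) = 3*(2*W + o) = 3*(o + 2*W) = 3*o + 6*W)
m/Y(44, -253/(-273)) = -13684/(3*44 + 6*(-253/(-273))) = -13684/(132 + 6*(-253*(-1/273))) = -13684/(132 + 6*(253/273)) = -13684/(132 + 506/91) = -13684/12518/91 = -13684*91/12518 = -56602/569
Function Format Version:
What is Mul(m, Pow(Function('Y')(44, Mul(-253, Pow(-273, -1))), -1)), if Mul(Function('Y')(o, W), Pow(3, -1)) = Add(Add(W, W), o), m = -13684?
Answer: Rational(-56602, 569) ≈ -99.476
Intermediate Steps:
Function('Y')(o, W) = Add(Mul(3, o), Mul(6, W)) (Function('Y')(o, W) = Mul(3, Add(Add(W, W), o)) = Mul(3, Add(Mul(2, W), o)) = Mul(3, Add(o, Mul(2, W))) = Add(Mul(3, o), Mul(6, W)))
Mul(m, Pow(Function('Y')(44, Mul(-253, Pow(-273, -1))), -1)) = Mul(-13684, Pow(Add(Mul(3, 44), Mul(6, Mul(-253, Pow(-273, -1)))), -1)) = Mul(-13684, Pow(Add(132, Mul(6, Mul(-253, Rational(-1, 273)))), -1)) = Mul(-13684, Pow(Add(132, Mul(6, Rational(253, 273))), -1)) = Mul(-13684, Pow(Add(132, Rational(506, 91)), -1)) = Mul(-13684, Pow(Rational(12518, 91), -1)) = Mul(-13684, Rational(91, 12518)) = Rational(-56602, 569)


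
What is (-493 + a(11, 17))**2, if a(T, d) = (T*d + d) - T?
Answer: 90000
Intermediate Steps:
a(T, d) = d - T + T*d (a(T, d) = (d + T*d) - T = d - T + T*d)
(-493 + a(11, 17))**2 = (-493 + (17 - 1*11 + 11*17))**2 = (-493 + (17 - 11 + 187))**2 = (-493 + 193)**2 = (-300)**2 = 90000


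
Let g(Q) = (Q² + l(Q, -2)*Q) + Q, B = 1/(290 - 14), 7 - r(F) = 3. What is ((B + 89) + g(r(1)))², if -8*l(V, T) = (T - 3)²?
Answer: 709423225/76176 ≈ 9313.0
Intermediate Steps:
l(V, T) = -(-3 + T)²/8 (l(V, T) = -(T - 3)²/8 = -(-3 + T)²/8)
r(F) = 4 (r(F) = 7 - 1*3 = 7 - 3 = 4)
B = 1/276 ≈ 0.0036232
g(Q) = Q² - 17*Q/8 (g(Q) = (Q² + (-(-3 - 2)²/8)*Q) + Q = (Q² + (-⅛*(-5)²)*Q) + Q = (Q² + (-⅛*25)*Q) + Q = (Q² - 25*Q/8) + Q = Q² - 17*Q/8)
((B + 89) + g(r(1)))² = ((1/276 + 89) + (⅛)*4*(-17 + 8*4))² = (24565/276 + (⅛)*4*(-17 + 32))² = (24565/276 + (⅛)*4*15)² = (24565/276 + 15/2)² = (26635/276)² = 709423225/76176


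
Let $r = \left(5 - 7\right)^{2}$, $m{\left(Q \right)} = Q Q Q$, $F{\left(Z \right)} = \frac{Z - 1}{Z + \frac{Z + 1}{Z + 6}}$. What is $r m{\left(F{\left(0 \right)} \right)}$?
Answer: $-864$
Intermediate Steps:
$F{\left(Z \right)} = \frac{-1 + Z}{Z + \frac{1 + Z}{6 + Z}}$
$m{\left(Q \right)} = Q^{3}$ ($m{\left(Q \right)} = Q^{2} Q = Q^{3}$)
$r = 4$ ($r = \left(-2\right)^{2} = 4$)
$r m{\left(F{\left(0 \right)} \right)} = 4 \left(\frac{-6 + 0^{2} + 5 \cdot 0}{1 + 0^{2} + 7 \cdot 0}\right)^{3} = 4 \left(\frac{-6 + 0 + 0}{1 + 0 + 0}\right)^{3} = 4 \left(1^{-1} \left(-6\right)\right)^{3} = 4 \left(1 \left(-6\right)\right)^{3} = 4 \left(-6\right)^{3} = 4 \left(-216\right) = -864$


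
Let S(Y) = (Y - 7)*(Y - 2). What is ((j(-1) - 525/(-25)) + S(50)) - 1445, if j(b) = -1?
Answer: 639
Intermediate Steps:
S(Y) = (-7 + Y)*(-2 + Y)
((j(-1) - 525/(-25)) + S(50)) - 1445 = ((-1 - 525/(-25)) + (14 + 50² - 9*50)) - 1445 = ((-1 - 525*(-1)/25) + (14 + 2500 - 450)) - 1445 = ((-1 - 25*(-21/25)) + 2064) - 1445 = ((-1 + 21) + 2064) - 1445 = (20 + 2064) - 1445 = 2084 - 1445 = 639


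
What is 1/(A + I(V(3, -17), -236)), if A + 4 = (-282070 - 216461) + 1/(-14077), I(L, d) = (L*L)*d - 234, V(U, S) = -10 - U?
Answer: -14077/7582618282 ≈ -1.8565e-6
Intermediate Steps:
I(L, d) = -234 + d*L² (I(L, d) = L²*d - 234 = d*L² - 234 = -234 + d*L²)
A = -7017877196/14077 (A = -4 + ((-282070 - 216461) + 1/(-14077)) = -4 + (-498531 - 1/14077) = -4 - 7017820888/14077 = -7017877196/14077 ≈ -4.9854e+5)
1/(A + I(V(3, -17), -236)) = 1/(-7017877196/14077 + (-234 - 236*(-10 - 1*3)²)) = 1/(-7017877196/14077 + (-234 - 236*(-10 - 3)²)) = 1/(-7017877196/14077 + (-234 - 236*(-13)²)) = 1/(-7017877196/14077 + (-234 - 236*169)) = 1/(-7017877196/14077 + (-234 - 39884)) = 1/(-7017877196/14077 - 40118) = 1/(-7582618282/14077) = -14077/7582618282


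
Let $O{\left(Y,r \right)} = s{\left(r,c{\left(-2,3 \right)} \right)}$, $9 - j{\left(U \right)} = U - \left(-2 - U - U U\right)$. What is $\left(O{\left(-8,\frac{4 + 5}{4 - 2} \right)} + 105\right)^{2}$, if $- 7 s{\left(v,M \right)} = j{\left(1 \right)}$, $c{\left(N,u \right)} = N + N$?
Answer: $\frac{534361}{49} \approx 10905.0$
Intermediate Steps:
$j{\left(U \right)} = 7 - U^{2} - 2 U$ ($j{\left(U \right)} = 9 - \left(U - \left(-2 - U - U U\right)\right) = 9 - \left(U + \left(\left(U^{2} + U\right) + 2\right)\right) = 9 - \left(U + \left(\left(U + U^{2}\right) + 2\right)\right) = 9 - \left(U + \left(2 + U + U^{2}\right)\right) = 9 - \left(2 + U^{2} + 2 U\right) = 7 - U^{2} - 2 U$)
$c{\left(N,u \right)} = 2 N$
$s{\left(v,M \right)} = - \frac{4}{7}$ ($s{\left(v,M \right)} = - \frac{7 - 1^{2} - 2}{7} = - \frac{7 - 1 - 2}{7} = \left(- \frac{1}{7}\right) 4 = - \frac{4}{7}$)
$O{\left(Y,r \right)} = - \frac{4}{7}$
$\left(O{\left(-8,\frac{4 + 5}{4 - 2} \right)} + 105\right)^{2} = \left(- \frac{4}{7} + 105\right)^{2} = \left(\frac{731}{7}\right)^{2} = \frac{534361}{49}$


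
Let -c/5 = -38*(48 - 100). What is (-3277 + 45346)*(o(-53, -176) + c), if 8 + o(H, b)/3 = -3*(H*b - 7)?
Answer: -3945777717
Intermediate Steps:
o(H, b) = 39 - 9*H*b (o(H, b) = -24 + 3*(-3*(H*b - 7)) = -24 + 3*(-3*(-7 + H*b)) = -24 + 3*(21 - 3*H*b) = -24 + (63 - 9*H*b) = 39 - 9*H*b)
c = -9880 (c = -(-190)*(48 - 100) = -(-190)*(-52) = -5*1976 = -9880)
(-3277 + 45346)*(o(-53, -176) + c) = (-3277 + 45346)*((39 - 9*(-53)*(-176)) - 9880) = 42069*((39 - 83952) - 9880) = 42069*(-83913 - 9880) = 42069*(-93793) = -3945777717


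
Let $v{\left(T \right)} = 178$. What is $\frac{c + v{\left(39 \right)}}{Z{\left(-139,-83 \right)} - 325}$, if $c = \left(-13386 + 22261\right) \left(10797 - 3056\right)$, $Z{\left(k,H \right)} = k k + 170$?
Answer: $\frac{68701553}{19166} \approx 3584.6$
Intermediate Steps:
$Z{\left(k,H \right)} = 170 + k^{2}$ ($Z{\left(k,H \right)} = k^{2} + 170 = 170 + k^{2}$)
$c = 68701375$ ($c = 8875 \cdot 7741 = 68701375$)
$\frac{c + v{\left(39 \right)}}{Z{\left(-139,-83 \right)} - 325} = \frac{68701375 + 178}{\left(170 + \left(-139\right)^{2}\right) - 325} = \frac{68701553}{\left(170 + 19321\right) - 325} = \frac{68701553}{19491 - 325} = \frac{68701553}{19166}$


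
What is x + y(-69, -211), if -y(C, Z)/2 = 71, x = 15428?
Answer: 15286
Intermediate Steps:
y(C, Z) = -142 (y(C, Z) = -2*71 = -142)
x + y(-69, -211) = 15428 - 142 = 15286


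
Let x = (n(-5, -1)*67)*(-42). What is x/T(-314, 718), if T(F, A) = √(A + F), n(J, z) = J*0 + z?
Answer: 1407*√101/101 ≈ 140.00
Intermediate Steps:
n(J, z) = z (n(J, z) = 0 + z = z)
x = 2814 (x = -1*67*(-42) = -67*(-42) = 2814)
x/T(-314, 718) = 2814/(√(718 - 314)) = 2814/(√404) = 2814/((2*√101)) = 2814*(√101/202) = 1407*√101/101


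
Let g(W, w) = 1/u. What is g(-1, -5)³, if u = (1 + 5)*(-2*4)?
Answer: -1/110592 ≈ -9.0422e-6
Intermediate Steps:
u = -48 (u = 6*(-8) = -48)
g(W, w) = -1/48 (g(W, w) = 1/(-48) = -1/48)
g(-1, -5)³ = (-1/48)³ = -1/110592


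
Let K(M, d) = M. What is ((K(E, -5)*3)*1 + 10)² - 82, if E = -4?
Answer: -78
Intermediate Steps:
((K(E, -5)*3)*1 + 10)² - 82 = (-4*3*1 + 10)² - 82 = (-12*1 + 10)² - 82 = (-12 + 10)² - 82 = (-2)² - 82 = 4 - 82 = -78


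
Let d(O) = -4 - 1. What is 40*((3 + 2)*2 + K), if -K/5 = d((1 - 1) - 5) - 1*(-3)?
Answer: 800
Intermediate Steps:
d(O) = -5
K = 10 (K = -5*(-5 - 1*(-3)) = -5*(-5 + 3) = -5*(-2) = 10)
40*((3 + 2)*2 + K) = 40*((3 + 2)*2 + 10) = 40*(5*2 + 10) = 40*(10 + 10) = 40*20 = 800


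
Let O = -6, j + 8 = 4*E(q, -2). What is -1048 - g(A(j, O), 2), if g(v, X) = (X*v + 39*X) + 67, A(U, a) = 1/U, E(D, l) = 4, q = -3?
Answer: -4773/4 ≈ -1193.3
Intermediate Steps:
j = 8 (j = -8 + 4*4 = -8 + 16 = 8)
g(v, X) = 67 + 39*X + X*v (g(v, X) = (39*X + X*v) + 67 = 67 + 39*X + X*v)
-1048 - g(A(j, O), 2) = -1048 - (67 + 39*2 + 2/8) = -1048 - (67 + 78 + 2*(⅛)) = -1048 - (67 + 78 + ¼) = -1048 - 1*581/4 = -1048 - 581/4 = -4773/4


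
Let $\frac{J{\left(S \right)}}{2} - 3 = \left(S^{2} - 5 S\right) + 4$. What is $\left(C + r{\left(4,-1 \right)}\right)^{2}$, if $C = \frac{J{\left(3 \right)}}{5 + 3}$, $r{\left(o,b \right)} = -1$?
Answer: $\frac{9}{16} \approx 0.5625$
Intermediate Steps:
$J{\left(S \right)} = 14 - 10 S + 2 S^{2}$ ($J{\left(S \right)} = 6 + 2 \left(\left(S^{2} - 5 S\right) + 4\right) = 6 + 2 \left(4 + S^{2} - 5 S\right) = 6 + \left(8 - 10 S + 2 S^{2}\right) = 14 - 10 S + 2 S^{2}$)
$C = \frac{1}{4}$ ($C = \frac{14 - 30 + 2 \cdot 3^{2}}{5 + 3} = \frac{14 - 30 + 2 \cdot 9}{8} = \left(14 - 30 + 18\right) \frac{1}{8} = 2 \cdot \frac{1}{8} = \frac{1}{4} \approx 0.25$)
$\left(C + r{\left(4,-1 \right)}\right)^{2} = \left(\frac{1}{4} - 1\right)^{2} = \left(- \frac{3}{4}\right)^{2} = \frac{9}{16}$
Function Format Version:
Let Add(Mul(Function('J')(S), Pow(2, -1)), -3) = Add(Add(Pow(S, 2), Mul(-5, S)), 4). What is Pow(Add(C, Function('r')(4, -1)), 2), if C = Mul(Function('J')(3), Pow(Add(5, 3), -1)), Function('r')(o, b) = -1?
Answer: Rational(9, 16) ≈ 0.56250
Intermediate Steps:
Function('J')(S) = Add(14, Mul(-10, S), Mul(2, Pow(S, 2))) (Function('J')(S) = Add(6, Mul(2, Add(Add(Pow(S, 2), Mul(-5, S)), 4))) = Add(6, Mul(2, Add(4, Pow(S, 2), Mul(-5, S)))) = Add(6, Add(8, Mul(-10, S), Mul(2, Pow(S, 2)))) = Add(14, Mul(-10, S), Mul(2, Pow(S, 2))))
C = Rational(1, 4) (C = Mul(Add(14, Mul(-10, 3), Mul(2, Pow(3, 2))), Pow(Add(5, 3), -1)) = Mul(Add(14, -30, Mul(2, 9)), Pow(8, -1)) = Mul(Add(14, -30, 18), Rational(1, 8)) = Mul(2, Rational(1, 8)) = Rational(1, 4) ≈ 0.25000)
Pow(Add(C, Function('r')(4, -1)), 2) = Pow(Add(Rational(1, 4), -1), 2) = Pow(Rational(-3, 4), 2) = Rational(9, 16)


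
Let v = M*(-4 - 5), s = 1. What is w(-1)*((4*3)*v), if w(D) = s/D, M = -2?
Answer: -216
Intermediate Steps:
w(D) = 1/D
v = 18 (v = -2*(-4 - 5) = -2*(-9) = 18)
w(-1)*((4*3)*v) = ((4*3)*18)/(-1) = -12*18 = -1*216 = -216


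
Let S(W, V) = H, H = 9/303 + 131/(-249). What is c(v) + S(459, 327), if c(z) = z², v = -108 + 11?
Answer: 236614457/25149 ≈ 9408.5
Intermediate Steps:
v = -97
H = -12484/25149 (H = 9*(1/303) + 131*(-1/249) = 3/101 - 131/249 = -12484/25149 ≈ -0.49640)
S(W, V) = -12484/25149
c(v) + S(459, 327) = (-97)² - 12484/25149 = 9409 - 12484/25149 = 236614457/25149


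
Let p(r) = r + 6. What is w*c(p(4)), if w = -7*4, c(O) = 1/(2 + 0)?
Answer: -14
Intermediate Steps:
p(r) = 6 + r
c(O) = ½ (c(O) = 1/2 = ½)
w = -28
w*c(p(4)) = -28*½ = -14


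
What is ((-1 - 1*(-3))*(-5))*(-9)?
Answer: 90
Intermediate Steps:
((-1 - 1*(-3))*(-5))*(-9) = ((-1 + 3)*(-5))*(-9) = (2*(-5))*(-9) = -10*(-9) = 90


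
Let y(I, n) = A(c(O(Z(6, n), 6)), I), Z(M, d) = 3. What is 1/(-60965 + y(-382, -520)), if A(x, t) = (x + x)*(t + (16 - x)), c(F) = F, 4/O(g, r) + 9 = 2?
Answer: -49/2966821 ≈ -1.6516e-5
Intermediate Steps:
O(g, r) = -4/7 (O(g, r) = 4/(-9 + 2) = 4/(-7) = 4*(-⅐) = -4/7)
A(x, t) = 2*x*(16 + t - x) (A(x, t) = (2*x)*(16 + t - x) = 2*x*(16 + t - x))
y(I, n) = -928/49 - 8*I/7 (y(I, n) = 2*(-4/7)*(16 + I - 1*(-4/7)) = 2*(-4/7)*(16 + I + 4/7) = 2*(-4/7)*(116/7 + I) = -928/49 - 8*I/7)
1/(-60965 + y(-382, -520)) = 1/(-60965 + (-928/49 - 8/7*(-382))) = 1/(-60965 + (-928/49 + 3056/7)) = 1/(-60965 + 20464/49) = 1/(-2966821/49) = -49/2966821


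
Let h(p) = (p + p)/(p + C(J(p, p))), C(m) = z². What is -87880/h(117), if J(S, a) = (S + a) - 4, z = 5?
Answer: -479960/9 ≈ -53329.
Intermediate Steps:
J(S, a) = -4 + S + a
C(m) = 25 (C(m) = 5² = 25)
h(p) = 2*p/(25 + p) (h(p) = (p + p)/(p + 25) = (2*p)/(25 + p) = 2*p/(25 + p))
-87880/h(117) = -87880/(2*117/(25 + 117)) = -87880/(2*117/142) = -87880/(2*117*(1/142)) = -87880/117/71 = -87880*71/117 = -479960/9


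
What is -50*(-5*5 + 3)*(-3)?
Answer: -3300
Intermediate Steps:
-50*(-5*5 + 3)*(-3) = -50*(-25 + 3)*(-3) = -(-1100)*(-3) = -50*66 = -3300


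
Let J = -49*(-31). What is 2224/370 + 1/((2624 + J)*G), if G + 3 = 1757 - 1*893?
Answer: 3966640961/659917755 ≈ 6.0108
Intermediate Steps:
G = 861 (G = -3 + (1757 - 1*893) = -3 + (1757 - 893) = -3 + 864 = 861)
J = 1519
2224/370 + 1/((2624 + J)*G) = 2224/370 + 1/((2624 + 1519)*861) = 2224*(1/370) + (1/861)/4143 = 1112/185 + (1/4143)*(1/861) = 1112/185 + 1/3567123 = 3966640961/659917755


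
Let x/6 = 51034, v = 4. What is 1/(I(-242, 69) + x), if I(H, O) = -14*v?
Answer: 1/306148 ≈ 3.2664e-6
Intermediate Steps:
I(H, O) = -56 (I(H, O) = -14*4 = -56)
x = 306204 (x = 6*51034 = 306204)
1/(I(-242, 69) + x) = 1/(-56 + 306204) = 1/306148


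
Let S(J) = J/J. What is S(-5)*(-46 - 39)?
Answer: -85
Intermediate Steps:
S(J) = 1
S(-5)*(-46 - 39) = 1*(-46 - 39) = 1*(-85) = -85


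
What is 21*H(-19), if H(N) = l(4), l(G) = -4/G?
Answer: -21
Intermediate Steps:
H(N) = -1 (H(N) = -4/4 = -4*1/4 = -1)
21*H(-19) = 21*(-1) = -21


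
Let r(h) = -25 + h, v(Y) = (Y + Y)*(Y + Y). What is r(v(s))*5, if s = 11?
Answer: 2295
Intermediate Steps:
v(Y) = 4*Y² (v(Y) = (2*Y)*(2*Y) = 4*Y²)
r(v(s))*5 = (-25 + 4*11²)*5 = (-25 + 4*121)*5 = (-25 + 484)*5 = 459*5 = 2295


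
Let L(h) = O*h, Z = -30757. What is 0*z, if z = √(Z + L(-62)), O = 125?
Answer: 0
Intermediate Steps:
L(h) = 125*h
z = I*√38507 (z = √(-30757 + 125*(-62)) = √(-30757 - 7750) = √(-38507) = I*√38507 ≈ 196.23*I)
0*z = 0*(I*√38507) = 0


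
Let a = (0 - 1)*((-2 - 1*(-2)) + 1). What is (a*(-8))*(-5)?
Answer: -40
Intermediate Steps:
a = -1 (a = -((-2 + 2) + 1) = -(0 + 1) = -1*1 = -1)
(a*(-8))*(-5) = -1*(-8)*(-5) = 8*(-5) = -40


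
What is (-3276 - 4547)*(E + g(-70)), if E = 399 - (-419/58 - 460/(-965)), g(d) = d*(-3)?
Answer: -53921412171/11194 ≈ -4.8170e+6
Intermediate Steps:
g(d) = -3*d
E = 4541937/11194 (E = 399 - (-419*1/58 - 460*(-1/965)) = 399 - (-419/58 + 92/193) = 399 - 1*(-75531/11194) = 399 + 75531/11194 = 4541937/11194 ≈ 405.75)
(-3276 - 4547)*(E + g(-70)) = (-3276 - 4547)*(4541937/11194 - 3*(-70)) = -7823*(4541937/11194 + 210) = -7823*6892677/11194 = -53921412171/11194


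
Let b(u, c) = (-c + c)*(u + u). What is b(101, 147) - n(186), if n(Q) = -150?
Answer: 150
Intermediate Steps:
b(u, c) = 0 (b(u, c) = 0*(2*u) = 0)
b(101, 147) - n(186) = 0 - 1*(-150) = 0 + 150 = 150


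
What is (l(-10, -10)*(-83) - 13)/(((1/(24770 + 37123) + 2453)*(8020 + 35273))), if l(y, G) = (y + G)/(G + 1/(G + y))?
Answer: -246286001/146794679215810 ≈ -1.6778e-6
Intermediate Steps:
l(y, G) = (G + y)/(G + 1/(G + y))
(l(-10, -10)*(-83) - 13)/(((1/(24770 + 37123) + 2453)*(8020 + 35273))) = (((-10 - 10)²/(1 + (-10)² - 10*(-10)))*(-83) - 13)/(((1/(24770 + 37123) + 2453)*(8020 + 35273))) = (((-20)²/(1 + 100 + 100))*(-83) - 13)/(((1/61893 + 2453)*43293)) = ((400/201)*(-83) - 13)/(((1/61893 + 2453)*43293)) = ((400*(1/201))*(-83) - 13)/(((151823530/61893)*43293)) = ((400/201)*(-83) - 13)/(2190965361430/20631) = (-33200/201 - 13)*(20631/2190965361430) = -35813/201*20631/2190965361430 = -246286001/146794679215810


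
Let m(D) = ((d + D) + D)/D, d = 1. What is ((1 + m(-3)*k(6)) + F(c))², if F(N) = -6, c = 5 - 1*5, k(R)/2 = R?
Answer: 225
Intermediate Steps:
k(R) = 2*R
m(D) = (1 + 2*D)/D (m(D) = ((1 + D) + D)/D = (1 + 2*D)/D)
c = 0 (c = 5 - 5 = 0)
((1 + m(-3)*k(6)) + F(c))² = ((1 + (2 + 1/(-3))*(2*6)) - 6)² = ((1 + (2 - ⅓)*12) - 6)² = ((1 + (5/3)*12) - 6)² = ((1 + 20) - 6)² = (21 - 6)² = 15² = 225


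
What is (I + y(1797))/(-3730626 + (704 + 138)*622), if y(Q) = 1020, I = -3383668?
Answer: 1691324/1603451 ≈ 1.0548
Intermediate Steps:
(I + y(1797))/(-3730626 + (704 + 138)*622) = (-3383668 + 1020)/(-3730626 + (704 + 138)*622) = -3382648/(-3730626 + 842*622) = -3382648/(-3730626 + 523724) = -3382648/(-3206902) = -3382648*(-1/3206902) = 1691324/1603451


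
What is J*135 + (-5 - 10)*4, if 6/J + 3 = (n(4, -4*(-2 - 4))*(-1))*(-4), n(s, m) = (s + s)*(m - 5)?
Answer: -7098/121 ≈ -58.661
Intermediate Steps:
n(s, m) = 2*s*(-5 + m) (n(s, m) = (2*s)*(-5 + m) = 2*s*(-5 + m))
J = 6/605 (J = 6/(-3 + ((2*4*(-5 - 4*(-2 - 4)))*(-1))*(-4)) = 6/(-3 + ((2*4*(-5 - 4*(-6)))*(-1))*(-4)) = 6/(-3 + ((2*4*(-5 + 24))*(-1))*(-4)) = 6/(-3 + ((2*4*19)*(-1))*(-4)) = 6/(-3 + (152*(-1))*(-4)) = 6/(-3 - 152*(-4)) = 6/(-3 + 608) = 6/605 ≈ 0.0099173)
J*135 + (-5 - 10)*4 = (6/605)*135 + (-5 - 10)*4 = 162/121 - 15*4 = 162/121 - 60 = -7098/121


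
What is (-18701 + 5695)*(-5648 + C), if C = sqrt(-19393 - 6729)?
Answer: 73457888 - 13006*I*sqrt(26122) ≈ 7.3458e+7 - 2.1021e+6*I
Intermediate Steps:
C = I*sqrt(26122) (C = sqrt(-26122) = I*sqrt(26122) ≈ 161.62*I)
(-18701 + 5695)*(-5648 + C) = (-18701 + 5695)*(-5648 + I*sqrt(26122)) = -13006*(-5648 + I*sqrt(26122)) = 73457888 - 13006*I*sqrt(26122)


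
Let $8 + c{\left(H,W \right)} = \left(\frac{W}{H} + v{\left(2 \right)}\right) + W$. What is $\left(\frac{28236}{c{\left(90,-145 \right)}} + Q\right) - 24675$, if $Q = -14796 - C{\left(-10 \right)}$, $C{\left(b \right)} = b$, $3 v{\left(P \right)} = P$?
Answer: $- \frac{109854679}{2771} \approx -39644.0$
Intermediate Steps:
$v{\left(P \right)} = \frac{P}{3}$
$c{\left(H,W \right)} = - \frac{22}{3} + W + \frac{W}{H}$ ($c{\left(H,W \right)} = -8 + \left(\left(\frac{W}{H} + \frac{1}{3} \cdot 2\right) + W\right) = -8 + \left(\left(\frac{W}{H} + \frac{2}{3}\right) + W\right) = -8 + \left(\left(\frac{2}{3} + \frac{W}{H}\right) + W\right) = -8 + \left(\frac{2}{3} + W + \frac{W}{H}\right) = - \frac{22}{3} + W + \frac{W}{H}$)
$Q = -14786$ ($Q = -14796 - -10 = -14796 + 10 = -14786$)
$\left(\frac{28236}{c{\left(90,-145 \right)}} + Q\right) - 24675 = \left(\frac{28236}{- \frac{22}{3} - 145 - \frac{145}{90}} - 14786\right) - 24675 = \left(\frac{28236}{- \frac{22}{3} - 145 - \frac{29}{18}} - 14786\right) - 24675 = \left(\frac{28236}{- \frac{2771}{18}} - 14786\right) - 24675 = \left(28236 \left(- \frac{18}{2771}\right) - 14786\right) - 24675 = \left(- \frac{508248}{2771} - 14786\right) - 24675 = - \frac{41480254}{2771} - 24675 = - \frac{109854679}{2771}$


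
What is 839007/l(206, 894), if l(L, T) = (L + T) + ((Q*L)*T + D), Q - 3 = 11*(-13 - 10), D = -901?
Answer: -839007/46040801 ≈ -0.018223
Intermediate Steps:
Q = -250 (Q = 3 + 11*(-13 - 10) = 3 + 11*(-23) = 3 - 253 = -250)
l(L, T) = -901 + L + T - 250*L*T (l(L, T) = (L + T) + ((-250*L)*T - 901) = (L + T) + (-250*L*T - 901) = (L + T) + (-901 - 250*L*T) = -901 + L + T - 250*L*T)
839007/l(206, 894) = 839007/(-901 + 206 + 894 - 250*206*894) = 839007/(-901 + 206 + 894 - 46041000) = 839007/(-46040801) = 839007*(-1/46040801) = -839007/46040801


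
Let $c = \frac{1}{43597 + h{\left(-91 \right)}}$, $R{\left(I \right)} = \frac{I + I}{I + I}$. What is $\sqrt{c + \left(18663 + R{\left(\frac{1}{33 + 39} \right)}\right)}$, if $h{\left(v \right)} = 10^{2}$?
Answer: $\frac{\sqrt{35637560670873}}{43697} \approx 136.62$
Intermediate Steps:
$h{\left(v \right)} = 100$
$R{\left(I \right)} = 1$ ($R{\left(I \right)} = \frac{2 I}{2 I} = 2 I \frac{1}{2 I} = 1$)
$c = \frac{1}{43697}$ ($c = \frac{1}{43597 + 100} = \frac{1}{43697} \approx 2.2885 \cdot 10^{-5}$)
$\sqrt{c + \left(18663 + R{\left(\frac{1}{33 + 39} \right)}\right)} = \sqrt{\frac{1}{43697} + \left(18663 + 1\right)} = \sqrt{\frac{1}{43697} + 18664} = \sqrt{\frac{815560809}{43697}} = \frac{\sqrt{35637560670873}}{43697}$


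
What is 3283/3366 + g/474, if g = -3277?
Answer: -789520/132957 ≈ -5.9382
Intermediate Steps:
3283/3366 + g/474 = 3283/3366 - 3277/474 = -789520/132957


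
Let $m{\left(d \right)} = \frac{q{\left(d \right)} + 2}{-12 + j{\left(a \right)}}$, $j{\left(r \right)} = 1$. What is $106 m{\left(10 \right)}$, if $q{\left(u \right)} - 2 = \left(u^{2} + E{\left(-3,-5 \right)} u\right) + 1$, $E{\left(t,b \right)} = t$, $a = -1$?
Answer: $- \frac{7950}{11} \approx -722.73$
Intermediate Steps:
$q{\left(u \right)} = 3 + u^{2} - 3 u$ ($q{\left(u \right)} = 2 + \left(\left(u^{2} - 3 u\right) + 1\right) = 2 + \left(1 + u^{2} - 3 u\right) = 3 + u^{2} - 3 u$)
$m{\left(d \right)} = - \frac{5}{11} - \frac{d^{2}}{11} + \frac{3 d}{11}$ ($m{\left(d \right)} = \frac{\left(3 + d^{2} - 3 d\right) + 2}{-12 + 1} = \frac{5 + d^{2} - 3 d}{-11} = \left(5 + d^{2} - 3 d\right) \left(- \frac{1}{11}\right) = - \frac{5}{11} - \frac{d^{2}}{11} + \frac{3 d}{11}$)
$106 m{\left(10 \right)} = 106 \left(- \frac{5}{11} - \frac{10^{2}}{11} + \frac{3}{11} \cdot 10\right) = 106 \left(- \frac{5}{11} - \frac{100}{11} + \frac{30}{11}\right) = 106 \left(- \frac{75}{11}\right) = - \frac{7950}{11}$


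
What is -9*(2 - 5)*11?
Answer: 297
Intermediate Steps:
-9*(2 - 5)*11 = -9*(-3)*11 = 27*11 = 297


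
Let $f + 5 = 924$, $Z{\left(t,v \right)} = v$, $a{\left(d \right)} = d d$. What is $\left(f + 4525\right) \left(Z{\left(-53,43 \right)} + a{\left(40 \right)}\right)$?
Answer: $8944492$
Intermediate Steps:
$a{\left(d \right)} = d^{2}$
$f = 919$ ($f = -5 + 924 = 919$)
$\left(f + 4525\right) \left(Z{\left(-53,43 \right)} + a{\left(40 \right)}\right) = \left(919 + 4525\right) \left(43 + 40^{2}\right) = 5444 \left(43 + 1600\right) = 5444 \cdot 1643 = 8944492$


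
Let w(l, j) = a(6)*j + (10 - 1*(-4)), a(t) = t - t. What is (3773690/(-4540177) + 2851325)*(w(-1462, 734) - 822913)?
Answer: -10652852508959710665/4540177 ≈ -2.3464e+12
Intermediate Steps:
a(t) = 0
w(l, j) = 14 (w(l, j) = 0*j + (10 - 1*(-4)) = 0 + (10 + 4) = 0 + 14 = 14)
(3773690/(-4540177) + 2851325)*(w(-1462, 734) - 822913) = (3773690/(-4540177) + 2851325)*(14 - 822913) = (3773690*(-1/4540177) + 2851325)*(-822899) = (-3773690/4540177 + 2851325)*(-822899) = (12945516410835/4540177)*(-822899) = -10652852508959710665/4540177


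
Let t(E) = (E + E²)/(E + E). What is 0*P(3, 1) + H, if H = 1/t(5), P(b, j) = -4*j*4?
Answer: ⅓ ≈ 0.33333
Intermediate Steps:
t(E) = (E + E²)/(2*E) (t(E) = (E + E²)/((2*E)) = (E + E²)*(1/(2*E)) = (E + E²)/(2*E))
P(b, j) = -16*j
H = ⅓ (H = 1/(½ + (½)*5) = 1/(½ + 5/2) = 1/3 = ⅓ ≈ 0.33333)
0*P(3, 1) + H = 0*(-16*1) + ⅓ = 0*(-16) + ⅓ = 0 + ⅓ = ⅓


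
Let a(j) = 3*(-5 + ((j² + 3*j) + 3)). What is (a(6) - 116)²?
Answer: 1600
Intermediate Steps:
a(j) = -6 + 3*j² + 9*j (a(j) = 3*(-5 + (3 + j² + 3*j)) = 3*(-2 + j² + 3*j) = -6 + 3*j² + 9*j)
(a(6) - 116)² = ((-6 + 3*6² + 9*6) - 116)² = ((-6 + 3*36 + 54) - 116)² = ((-6 + 108 + 54) - 116)² = (156 - 116)² = 40² = 1600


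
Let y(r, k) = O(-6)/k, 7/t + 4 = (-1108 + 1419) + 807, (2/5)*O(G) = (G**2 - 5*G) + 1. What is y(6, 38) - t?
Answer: 186329/42332 ≈ 4.4016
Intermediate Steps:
O(G) = 5/2 - 25*G/2 + 5*G**2/2 (O(G) = 5*((G**2 - 5*G) + 1)/2 = 5*(1 + G**2 - 5*G)/2 = 5/2 - 25*G/2 + 5*G**2/2)
t = 7/1114 (t = 7/(-4 + ((-1108 + 1419) + 807)) = 7/(-4 + (311 + 807)) = 7/(-4 + 1118) = 7/1114 ≈ 0.0062837)
y(r, k) = 335/(2*k) (y(r, k) = (5/2 - 25/2*(-6) + (5/2)*(-6)**2)/k = (5/2 + 75 + (5/2)*36)/k = (5/2 + 75 + 90)/k = 335/(2*k))
y(6, 38) - t = (335/2)/38 - 1*7/1114 = (335/2)*(1/38) - 7/1114 = 335/76 - 7/1114 = 186329/42332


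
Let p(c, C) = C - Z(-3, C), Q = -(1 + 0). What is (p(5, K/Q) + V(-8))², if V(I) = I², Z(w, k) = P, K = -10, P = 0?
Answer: 5476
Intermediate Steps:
Q = -1 (Q = -1*1 = -1)
Z(w, k) = 0
p(c, C) = C (p(c, C) = C - 1*0 = C + 0 = C)
(p(5, K/Q) + V(-8))² = (-10/(-1) + (-8)²)² = (-10*(-1) + 64)² = (10 + 64)² = 74² = 5476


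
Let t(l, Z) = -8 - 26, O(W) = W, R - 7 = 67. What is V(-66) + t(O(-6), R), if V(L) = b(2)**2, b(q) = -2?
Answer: -30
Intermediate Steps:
R = 74 (R = 7 + 67 = 74)
t(l, Z) = -34
V(L) = 4 (V(L) = (-2)**2 = 4)
V(-66) + t(O(-6), R) = 4 - 34 = -30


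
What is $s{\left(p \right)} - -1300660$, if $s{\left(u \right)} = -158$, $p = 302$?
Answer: $1300502$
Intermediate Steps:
$s{\left(p \right)} - -1300660 = -158 - -1300660 = -158 + 1300660 = 1300502$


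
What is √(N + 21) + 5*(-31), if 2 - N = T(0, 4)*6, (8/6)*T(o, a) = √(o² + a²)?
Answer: -155 + √5 ≈ -152.76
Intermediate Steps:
T(o, a) = 3*√(a² + o²)/4 (T(o, a) = 3*√(o² + a²)/4 = 3*√(a² + o²)/4)
N = -16 (N = 2 - 3*√(4² + 0²)/4*6 = 2 - 3*√(16 + 0)/4*6 = 2 - 3*√16/4*6 = 2 - (¾)*4*6 = 2 - 3*6 = 2 - 1*18 = 2 - 18 = -16)
√(N + 21) + 5*(-31) = √(-16 + 21) + 5*(-31) = √5 - 155 = -155 + √5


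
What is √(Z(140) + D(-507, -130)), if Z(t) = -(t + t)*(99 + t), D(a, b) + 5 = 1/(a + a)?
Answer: I*√407171706/78 ≈ 258.7*I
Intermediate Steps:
D(a, b) = -5 + 1/(2*a) (D(a, b) = -5 + 1/(a + a) = -5 + 1/(2*a))
Z(t) = -2*t*(99 + t)
√(Z(140) + D(-507, -130)) = √(-2*140*(99 + 140) + (-5 + (½)/(-507))) = √(-2*140*239 + (-5 + (½)*(-1/507))) = √(-66920 + (-5 - 1/1014)) = √(-66920 - 5071/1014) = √(-67861951/1014) = I*√407171706/78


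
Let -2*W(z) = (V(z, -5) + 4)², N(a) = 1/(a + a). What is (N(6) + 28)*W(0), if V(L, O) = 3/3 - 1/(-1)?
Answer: -1011/2 ≈ -505.50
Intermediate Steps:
V(L, O) = 2 (V(L, O) = 3*(⅓) - 1*(-1) = 1 + 1 = 2)
N(a) = 1/(2*a)
W(z) = -18 (W(z) = -(2 + 4)²/2 = -½*6² = -½*36 = -18)
(N(6) + 28)*W(0) = ((½)/6 + 28)*(-18) = ((½)*(⅙) + 28)*(-18) = (1/12 + 28)*(-18) = (337/12)*(-18) = -1011/2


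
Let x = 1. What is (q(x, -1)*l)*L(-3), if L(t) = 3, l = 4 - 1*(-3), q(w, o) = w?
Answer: 21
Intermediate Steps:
l = 7 (l = 4 + 3 = 7)
(q(x, -1)*l)*L(-3) = (1*7)*3 = 7*3 = 21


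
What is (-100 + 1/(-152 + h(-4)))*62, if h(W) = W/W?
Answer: -936262/151 ≈ -6200.4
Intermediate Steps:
h(W) = 1
(-100 + 1/(-152 + h(-4)))*62 = (-100 + 1/(-152 + 1))*62 = (-100 + 1/(-151))*62 = (-100 - 1/151)*62 = -15101/151*62 = -936262/151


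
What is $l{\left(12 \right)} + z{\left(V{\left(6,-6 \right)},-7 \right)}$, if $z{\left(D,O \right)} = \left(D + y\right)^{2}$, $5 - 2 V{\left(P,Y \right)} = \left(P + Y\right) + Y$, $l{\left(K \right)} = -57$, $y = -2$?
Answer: $- \frac{179}{4} \approx -44.75$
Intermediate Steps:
$V{\left(P,Y \right)} = \frac{5}{2} - Y - \frac{P}{2}$ ($V{\left(P,Y \right)} = \frac{5}{2} - \frac{\left(P + Y\right) + Y}{2} = \frac{5}{2} - \frac{P + 2 Y}{2} = \frac{5}{2} - \left(Y + \frac{P}{2}\right) = \frac{5}{2} - Y - \frac{P}{2}$)
$z{\left(D,O \right)} = \left(-2 + D\right)^{2}$ ($z{\left(D,O \right)} = \left(D - 2\right)^{2} = \left(-2 + D\right)^{2}$)
$l{\left(12 \right)} + z{\left(V{\left(6,-6 \right)},-7 \right)} = -57 + \left(-2 - - \frac{11}{2}\right)^{2} = -57 + \left(-2 + \left(\frac{5}{2} + 6 - 3\right)\right)^{2} = -57 + \left(-2 + \frac{11}{2}\right)^{2} = -57 + \left(\frac{7}{2}\right)^{2} = -57 + \frac{49}{4} = - \frac{179}{4}$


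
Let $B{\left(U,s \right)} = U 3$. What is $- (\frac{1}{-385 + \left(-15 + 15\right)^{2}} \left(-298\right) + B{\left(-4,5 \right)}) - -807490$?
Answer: $\frac{310887972}{385} \approx 8.075 \cdot 10^{5}$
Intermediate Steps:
$B{\left(U,s \right)} = 3 U$
$- (\frac{1}{-385 + \left(-15 + 15\right)^{2}} \left(-298\right) + B{\left(-4,5 \right)}) - -807490 = - (\frac{1}{-385 + \left(-15 + 15\right)^{2}} \left(-298\right) + 3 \left(-4\right)) - -807490 = - (\frac{1}{-385 + 0^{2}} \left(-298\right) - 12) + 807490 = - (\frac{1}{-385 + 0} \left(-298\right) - 12) + 807490 = - (\frac{1}{-385} \left(-298\right) - 12) + 807490 = - (\left(- \frac{1}{385}\right) \left(-298\right) - 12) + 807490 = - (\frac{298}{385} - 12) + 807490 = \left(-1\right) \left(- \frac{4322}{385}\right) + 807490 = \frac{4322}{385} + 807490 = \frac{310887972}{385}$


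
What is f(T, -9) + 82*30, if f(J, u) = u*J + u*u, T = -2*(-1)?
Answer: 2523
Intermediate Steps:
T = 2
f(J, u) = u**2 + J*u (f(J, u) = J*u + u**2 = u**2 + J*u)
f(T, -9) + 82*30 = -9*(2 - 9) + 82*30 = -9*(-7) + 2460 = 63 + 2460 = 2523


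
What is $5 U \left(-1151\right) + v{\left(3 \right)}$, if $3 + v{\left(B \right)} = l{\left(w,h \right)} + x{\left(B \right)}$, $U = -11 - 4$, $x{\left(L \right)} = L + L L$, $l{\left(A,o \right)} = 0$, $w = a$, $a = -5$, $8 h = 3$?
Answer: $86334$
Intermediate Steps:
$h = \frac{3}{8}$ ($h = \frac{1}{8} \cdot 3 = \frac{3}{8} \approx 0.375$)
$w = -5$
$x{\left(L \right)} = L + L^{2}$
$U = -15$
$v{\left(B \right)} = -3 + B \left(1 + B\right)$ ($v{\left(B \right)} = -3 + \left(0 + B \left(1 + B\right)\right) = -3 + B \left(1 + B\right)$)
$5 U \left(-1151\right) + v{\left(3 \right)} = 5 \left(-15\right) \left(-1151\right) - \left(3 - 3 \left(1 + 3\right)\right) = \left(-75\right) \left(-1151\right) + \left(-3 + 3 \cdot 4\right) = 86325 + \left(-3 + 12\right) = 86325 + 9 = 86334$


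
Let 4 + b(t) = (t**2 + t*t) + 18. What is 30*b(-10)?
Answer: 6420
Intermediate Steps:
b(t) = 14 + 2*t**2 (b(t) = -4 + ((t**2 + t*t) + 18) = -4 + ((t**2 + t**2) + 18) = -4 + (2*t**2 + 18) = -4 + (18 + 2*t**2) = 14 + 2*t**2)
30*b(-10) = 30*(14 + 2*(-10)**2) = 30*(14 + 2*100) = 30*(14 + 200) = 30*214 = 6420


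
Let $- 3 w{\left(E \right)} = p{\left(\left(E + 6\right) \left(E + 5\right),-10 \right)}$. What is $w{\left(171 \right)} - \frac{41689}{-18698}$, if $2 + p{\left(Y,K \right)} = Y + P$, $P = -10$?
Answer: $- \frac{194043551}{18698} \approx -10378.0$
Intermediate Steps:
$p{\left(Y,K \right)} = -12 + Y$ ($p{\left(Y,K \right)} = -2 + \left(Y - 10\right) = -2 + \left(-10 + Y\right) = -12 + Y$)
$w{\left(E \right)} = 4 - \frac{\left(5 + E\right) \left(6 + E\right)}{3}$ ($w{\left(E \right)} = - \frac{-12 + \left(E + 6\right) \left(E + 5\right)}{3} = - \frac{-12 + \left(6 + E\right) \left(5 + E\right)}{3} = - \frac{-12 + \left(5 + E\right) \left(6 + E\right)}{3} = 4 - \frac{\left(5 + E\right) \left(6 + E\right)}{3}$)
$w{\left(171 \right)} - \frac{41689}{-18698} = \left(-6 - 627 - \frac{171^{2}}{3}\right) - \frac{41689}{-18698} = \left(-6 - 627 - 9747\right) - 41689 \left(- \frac{1}{18698}\right) = \left(-6 - 627 - 9747\right) - - \frac{41689}{18698} = -10380 + \frac{41689}{18698} = - \frac{194043551}{18698}$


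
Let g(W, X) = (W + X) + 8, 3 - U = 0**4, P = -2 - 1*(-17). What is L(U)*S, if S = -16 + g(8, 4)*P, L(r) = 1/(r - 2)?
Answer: 284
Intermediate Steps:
P = 15 (P = -2 + 17 = 15)
U = 3 (U = 3 - 1*0**4 = 3 - 1*0 = 3 + 0 = 3)
L(r) = 1/(-2 + r)
g(W, X) = 8 + W + X
S = 284 (S = -16 + (8 + 8 + 4)*15 = -16 + 20*15 = -16 + 300 = 284)
L(U)*S = 284/(-2 + 3) = 284/1 = 1*284 = 284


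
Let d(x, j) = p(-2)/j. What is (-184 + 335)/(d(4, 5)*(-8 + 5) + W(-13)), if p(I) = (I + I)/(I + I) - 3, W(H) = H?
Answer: -755/59 ≈ -12.797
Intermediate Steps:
p(I) = -2 (p(I) = (2*I)/((2*I)) - 3 = (2*I)*(1/(2*I)) - 3 = 1 - 3 = -2)
d(x, j) = -2/j
(-184 + 335)/(d(4, 5)*(-8 + 5) + W(-13)) = (-184 + 335)/((-2/5)*(-8 + 5) - 13) = 151/(-2*⅕*(-3) - 13) = 151/(-⅖*(-3) - 13) = 151/(6/5 - 13) = 151/(-59/5) = 151*(-5/59) = -755/59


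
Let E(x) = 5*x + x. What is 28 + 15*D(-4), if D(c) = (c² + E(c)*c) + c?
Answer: 1648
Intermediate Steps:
E(x) = 6*x
D(c) = c + 7*c² (D(c) = (c² + (6*c)*c) + c = (c² + 6*c²) + c = 7*c² + c = c + 7*c²)
28 + 15*D(-4) = 28 + 15*(-4*(1 + 7*(-4))) = 28 + 15*(-4*(1 - 28)) = 28 + 15*(-4*(-27)) = 28 + 15*108 = 28 + 1620 = 1648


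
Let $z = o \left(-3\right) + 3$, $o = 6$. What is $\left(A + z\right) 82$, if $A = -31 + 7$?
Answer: $-3198$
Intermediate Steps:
$z = -15$ ($z = 6 \left(-3\right) + 3 = -18 + 3 = -15$)
$A = -24$
$\left(A + z\right) 82 = \left(-24 - 15\right) 82 = \left(-39\right) 82 = -3198$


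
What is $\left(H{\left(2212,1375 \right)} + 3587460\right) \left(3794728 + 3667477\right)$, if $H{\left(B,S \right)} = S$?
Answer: $26780622481175$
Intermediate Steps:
$\left(H{\left(2212,1375 \right)} + 3587460\right) \left(3794728 + 3667477\right) = \left(1375 + 3587460\right) \left(3794728 + 3667477\right) = 3588835 \cdot 7462205 = 26780622481175$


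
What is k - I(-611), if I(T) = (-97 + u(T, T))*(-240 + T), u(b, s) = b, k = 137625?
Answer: -464883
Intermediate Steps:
I(T) = (-240 + T)*(-97 + T) (I(T) = (-97 + T)*(-240 + T) = (-240 + T)*(-97 + T))
k - I(-611) = 137625 - (23280 + (-611)² - 337*(-611)) = 137625 - (23280 + 373321 + 205907) = 137625 - 1*602508 = 137625 - 602508 = -464883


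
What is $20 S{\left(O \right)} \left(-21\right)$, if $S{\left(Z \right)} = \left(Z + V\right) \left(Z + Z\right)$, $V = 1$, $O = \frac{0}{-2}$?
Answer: $0$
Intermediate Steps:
$O = 0$ ($O = 0 \left(- \frac{1}{2}\right) = 0$)
$S{\left(Z \right)} = 2 Z \left(1 + Z\right)$ ($S{\left(Z \right)} = \left(Z + 1\right) \left(Z + Z\right) = \left(1 + Z\right) 2 Z = 2 Z \left(1 + Z\right)$)
$20 S{\left(O \right)} \left(-21\right) = 20 \cdot 2 \cdot 0 \left(1 + 0\right) \left(-21\right) = 20 \cdot 2 \cdot 0 \cdot 1 \left(-21\right) = 20 \cdot 0 \left(-21\right) = 0 \left(-21\right) = 0$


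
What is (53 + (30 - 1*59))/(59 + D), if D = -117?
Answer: -12/29 ≈ -0.41379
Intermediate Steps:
(53 + (30 - 1*59))/(59 + D) = (53 + (30 - 1*59))/(59 - 117) = (53 + (30 - 59))/(-58) = (53 - 29)*(-1/58) = 24*(-1/58) = -12/29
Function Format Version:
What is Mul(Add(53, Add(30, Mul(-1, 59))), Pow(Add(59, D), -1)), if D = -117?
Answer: Rational(-12, 29) ≈ -0.41379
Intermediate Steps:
Mul(Add(53, Add(30, Mul(-1, 59))), Pow(Add(59, D), -1)) = Mul(Add(53, Add(30, Mul(-1, 59))), Pow(Add(59, -117), -1)) = Mul(Add(53, Add(30, -59)), Pow(-58, -1)) = Mul(Add(53, -29), Rational(-1, 58)) = Mul(24, Rational(-1, 58)) = Rational(-12, 29)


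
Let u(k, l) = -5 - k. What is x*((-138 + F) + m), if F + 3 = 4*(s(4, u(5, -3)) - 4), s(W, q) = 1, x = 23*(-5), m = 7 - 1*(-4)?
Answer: 16330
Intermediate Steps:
m = 11 (m = 7 + 4 = 11)
x = -115
F = -15 (F = -3 + 4*(1 - 4) = -3 + 4*(-3) = -3 - 12 = -15)
x*((-138 + F) + m) = -115*((-138 - 15) + 11) = -115*(-153 + 11) = -115*(-142) = 16330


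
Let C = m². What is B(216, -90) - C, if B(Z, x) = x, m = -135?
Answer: -18315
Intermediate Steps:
C = 18225 (C = (-135)² = 18225)
B(216, -90) - C = -90 - 1*18225 = -90 - 18225 = -18315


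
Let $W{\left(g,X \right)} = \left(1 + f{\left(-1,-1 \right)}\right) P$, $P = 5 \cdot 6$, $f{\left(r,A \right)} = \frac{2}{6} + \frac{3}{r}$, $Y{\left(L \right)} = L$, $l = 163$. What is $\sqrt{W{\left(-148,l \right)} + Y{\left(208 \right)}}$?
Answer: $\sqrt{158} \approx 12.57$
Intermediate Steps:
$f{\left(r,A \right)} = \frac{1}{3} + \frac{3}{r}$ ($f{\left(r,A \right)} = 2 \cdot \frac{1}{6} + \frac{3}{r} = \frac{1}{3} + \frac{3}{r}$)
$P = 30$
$W{\left(g,X \right)} = -50$ ($W{\left(g,X \right)} = \left(1 + \frac{9 - 1}{3 \left(-1\right)}\right) 30 = \left(1 + \frac{1}{3} \left(-1\right) 8\right) 30 = \left(1 - \frac{8}{3}\right) 30 = \left(- \frac{5}{3}\right) 30 = -50$)
$\sqrt{W{\left(-148,l \right)} + Y{\left(208 \right)}} = \sqrt{-50 + 208} = \sqrt{158}$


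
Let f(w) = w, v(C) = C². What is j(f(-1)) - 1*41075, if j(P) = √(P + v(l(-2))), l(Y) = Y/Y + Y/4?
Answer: -41075 + I*√3/2 ≈ -41075.0 + 0.86602*I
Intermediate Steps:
l(Y) = 1 + Y/4 (l(Y) = 1 + Y*(¼) = 1 + Y/4)
j(P) = √(¼ + P) (j(P) = √(P + (1 + (¼)*(-2))²) = √(P + (1 - ½)²) = √(P + (½)²) = √(P + ¼) = √(¼ + P))
j(f(-1)) - 1*41075 = √(1 + 4*(-1))/2 - 1*41075 = √(1 - 4)/2 - 41075 = √(-3)/2 - 41075 = (I*√3)/2 - 41075 = I*√3/2 - 41075 = -41075 + I*√3/2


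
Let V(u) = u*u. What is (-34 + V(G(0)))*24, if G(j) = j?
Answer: -816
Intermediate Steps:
V(u) = u²
(-34 + V(G(0)))*24 = (-34 + 0²)*24 = (-34 + 0)*24 = -34*24 = -816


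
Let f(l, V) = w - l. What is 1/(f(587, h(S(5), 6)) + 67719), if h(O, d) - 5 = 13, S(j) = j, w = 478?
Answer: 1/67610 ≈ 1.4791e-5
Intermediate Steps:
h(O, d) = 18 (h(O, d) = 5 + 13 = 18)
f(l, V) = 478 - l
1/(f(587, h(S(5), 6)) + 67719) = 1/((478 - 1*587) + 67719) = 1/((478 - 587) + 67719) = 1/(-109 + 67719) = 1/67610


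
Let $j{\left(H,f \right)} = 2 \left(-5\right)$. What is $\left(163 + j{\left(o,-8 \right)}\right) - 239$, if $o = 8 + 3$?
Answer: $-86$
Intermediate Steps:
$o = 11$
$j{\left(H,f \right)} = -10$
$\left(163 + j{\left(o,-8 \right)}\right) - 239 = \left(163 - 10\right) - 239 = 153 - 239 = -86$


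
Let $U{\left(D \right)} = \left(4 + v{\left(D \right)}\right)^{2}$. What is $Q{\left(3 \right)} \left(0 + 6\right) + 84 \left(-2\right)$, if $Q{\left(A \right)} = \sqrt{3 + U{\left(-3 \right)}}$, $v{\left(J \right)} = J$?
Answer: $-156$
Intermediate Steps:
$U{\left(D \right)} = \left(4 + D\right)^{2}$
$Q{\left(A \right)} = 2$ ($Q{\left(A \right)} = \sqrt{3 + \left(4 - 3\right)^{2}} = \sqrt{3 + 1^{2}} = \sqrt{3 + 1} = \sqrt{4} = 2$)
$Q{\left(3 \right)} \left(0 + 6\right) + 84 \left(-2\right) = 2 \left(0 + 6\right) + 84 \left(-2\right) = 2 \cdot 6 - 168 = 12 - 168 = -156$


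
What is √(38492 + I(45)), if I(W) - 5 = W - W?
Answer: √38497 ≈ 196.21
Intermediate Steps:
I(W) = 5 (I(W) = 5 + (W - W) = 5 + 0 = 5)
√(38492 + I(45)) = √(38492 + 5) = √38497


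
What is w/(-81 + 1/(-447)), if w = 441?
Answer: -197127/36208 ≈ -5.4443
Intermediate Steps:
w/(-81 + 1/(-447)) = 441/(-81 + 1/(-447)) = 441/(-81 - 1/447) = 441/(-36208/447) = 441*(-447/36208) = -197127/36208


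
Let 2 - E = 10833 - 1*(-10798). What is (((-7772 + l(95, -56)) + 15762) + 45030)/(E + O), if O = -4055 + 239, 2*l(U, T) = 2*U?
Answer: -10623/5089 ≈ -2.0874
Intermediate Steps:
l(U, T) = U (l(U, T) = (2*U)/2 = U)
E = -21629 (E = 2 - (10833 - 1*(-10798)) = 2 - (10833 + 10798) = 2 - 1*21631 = 2 - 21631 = -21629)
O = -3816
(((-7772 + l(95, -56)) + 15762) + 45030)/(E + O) = (((-7772 + 95) + 15762) + 45030)/(-21629 - 3816) = ((-7677 + 15762) + 45030)/(-25445) = (8085 + 45030)*(-1/25445) = 53115*(-1/25445) = -10623/5089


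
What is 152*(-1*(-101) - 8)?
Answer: 14136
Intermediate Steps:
152*(-1*(-101) - 8) = 152*(101 - 8) = 152*93 = 14136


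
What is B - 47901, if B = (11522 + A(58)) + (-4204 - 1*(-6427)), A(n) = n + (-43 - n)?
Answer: -34199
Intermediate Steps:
A(n) = -43
B = 13702 (B = (11522 - 43) + (-4204 - 1*(-6427)) = 11479 + (-4204 + 6427) = 11479 + 2223 = 13702)
B - 47901 = 13702 - 47901 = -34199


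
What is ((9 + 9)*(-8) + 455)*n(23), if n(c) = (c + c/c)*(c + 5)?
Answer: 208992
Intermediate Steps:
n(c) = (1 + c)*(5 + c) (n(c) = (c + 1)*(5 + c) = (1 + c)*(5 + c))
((9 + 9)*(-8) + 455)*n(23) = ((9 + 9)*(-8) + 455)*(5 + 23**2 + 6*23) = (18*(-8) + 455)*(5 + 529 + 138) = (-144 + 455)*672 = 311*672 = 208992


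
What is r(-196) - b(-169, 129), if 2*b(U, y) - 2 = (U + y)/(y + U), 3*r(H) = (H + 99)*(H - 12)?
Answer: 40343/6 ≈ 6723.8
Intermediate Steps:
r(H) = (-12 + H)*(99 + H)/3 (r(H) = ((H + 99)*(H - 12))/3 = ((99 + H)*(-12 + H))/3 = ((-12 + H)*(99 + H))/3 = (-12 + H)*(99 + H)/3)
b(U, y) = 3/2 (b(U, y) = 1 + ((U + y)/(y + U))/2 = 1 + ((U + y)/(U + y))/2 = 1 + (1/2)*1 = 1 + 1/2 = 3/2)
r(-196) - b(-169, 129) = (-396 + 29*(-196) + (1/3)*(-196)**2) - 1*3/2 = (-396 - 5684 + (1/3)*38416) - 3/2 = (-396 - 5684 + 38416/3) - 3/2 = 20176/3 - 3/2 = 40343/6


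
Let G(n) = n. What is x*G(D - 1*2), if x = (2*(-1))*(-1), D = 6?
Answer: 8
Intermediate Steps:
x = 2 (x = -2*(-1) = 2)
x*G(D - 1*2) = 2*(6 - 1*2) = 2*(6 - 2) = 2*4 = 8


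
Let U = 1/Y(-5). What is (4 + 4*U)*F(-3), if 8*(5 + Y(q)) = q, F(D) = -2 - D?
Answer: 148/45 ≈ 3.2889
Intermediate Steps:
Y(q) = -5 + q/8
U = -8/45 (U = 1/(-5 + (⅛)*(-5)) = 1/(-5 - 5/8) = 1/(-45/8) = 1*(-8/45) = -8/45 ≈ -0.17778)
(4 + 4*U)*F(-3) = (4 + 4*(-8/45))*(-2 - 1*(-3)) = (4 - 32/45)*(-2 + 3) = (148/45)*1 = 148/45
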